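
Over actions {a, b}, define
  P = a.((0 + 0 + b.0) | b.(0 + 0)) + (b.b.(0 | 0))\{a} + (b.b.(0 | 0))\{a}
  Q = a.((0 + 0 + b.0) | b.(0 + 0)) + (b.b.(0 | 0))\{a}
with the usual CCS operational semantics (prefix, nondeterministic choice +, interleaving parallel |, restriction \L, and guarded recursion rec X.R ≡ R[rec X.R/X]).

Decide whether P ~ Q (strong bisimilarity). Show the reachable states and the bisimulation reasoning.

bisimilar

P's transition system — 7 states:
  p0 = a.((0 + 0 + b.0) | b.(0 + 0)) + (b.b.(0 | 0))\{a} + (b.b.(0 | 0))\{a} ⊢ -a-> p1, -b-> p2
  p1 = (0 + 0 + b.0) | b.(0 + 0) ⊢ -b-> p3, -b-> p4
  p2 = (b.(0 | 0))\{a} ⊢ -b-> p5
  p3 = (0 + 0 + b.0) | (0 + 0) ⊢ -b-> p6
  p4 = 0 | b.(0 + 0) ⊢ -b-> p6
  p5 = (0 | 0)\{a} ⊢ (no moves)
  p6 = 0 | (0 + 0) ⊢ (no moves)
Q's transition system — 7 states:
  q0 = a.((0 + 0 + b.0) | b.(0 + 0)) + (b.b.(0 | 0))\{a} ⊢ -a-> q1, -b-> q2
  q1 = (0 + 0 + b.0) | b.(0 + 0) ⊢ -b-> q3, -b-> q4
  q2 = (b.(0 | 0))\{a} ⊢ -b-> q5
  q3 = (0 + 0 + b.0) | (0 + 0) ⊢ -b-> q6
  q4 = 0 | b.(0 + 0) ⊢ -b-> q6
  q5 = (0 | 0)\{a} ⊢ (no moves)
  q6 = 0 | (0 + 0) ⊢ (no moves)
Coarsest stable partition (strong bisimilarity classes):
  B0 = {p0, q0}
  B1 = {p1, q1}
  B2 = {p2, p3, p4, q2, q3, q4}
  B3 = {p5, p6, q5, q6}
p0 ∈ B0, q0 ∈ B0 → same block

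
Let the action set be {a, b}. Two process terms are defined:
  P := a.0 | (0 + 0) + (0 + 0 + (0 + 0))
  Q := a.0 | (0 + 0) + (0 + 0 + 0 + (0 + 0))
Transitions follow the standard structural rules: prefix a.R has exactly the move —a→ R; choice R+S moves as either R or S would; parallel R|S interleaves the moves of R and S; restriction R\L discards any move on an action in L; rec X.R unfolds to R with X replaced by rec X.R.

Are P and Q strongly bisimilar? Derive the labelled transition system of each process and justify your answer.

P's transition system — 2 states:
  s0 = a.0 | (0 + 0) + (0 + 0 + (0 + 0)) :: --a--▸ s1
  s1 = 0 | (0 + 0) :: ·
Q's transition system — 2 states:
  t0 = a.0 | (0 + 0) + (0 + 0 + 0 + (0 + 0)) :: --a--▸ t1
  t1 = 0 | (0 + 0) :: ·
Bisimilarity quotient blocks:
  B0 = {s0, t0}
  B1 = {s1, t1}
s0 ∈ B0, t0 ∈ B0 → same block

YES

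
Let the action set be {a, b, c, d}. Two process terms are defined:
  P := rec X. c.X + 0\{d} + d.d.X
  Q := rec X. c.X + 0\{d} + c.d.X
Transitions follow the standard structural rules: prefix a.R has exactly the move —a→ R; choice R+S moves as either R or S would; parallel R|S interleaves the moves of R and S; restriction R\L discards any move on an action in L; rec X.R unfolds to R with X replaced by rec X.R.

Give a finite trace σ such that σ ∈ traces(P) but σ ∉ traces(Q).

LTS(P): 2 reachable states
  s0 = rec X. c.X + 0\{d} + d.d.X ⊢ —c→ s0, —d→ s1
  s1 = d.(rec X. c.X + 0\{d} + d.d.X) ⊢ —d→ s0
LTS(Q): 2 reachable states
  t0 = rec X. c.X + 0\{d} + c.d.X ⊢ —c→ t0, —c→ t1
  t1 = d.(rec X. c.X + 0\{d} + c.d.X) ⊢ —d→ t0
Trace ⟨d⟩ through P, begin at {s0}:
  [1] d ⇒ {s1}
  ✓ P
Trace ⟨d⟩ through Q, begin at {t0}:
  [1] d ⇒ no successor for Q

d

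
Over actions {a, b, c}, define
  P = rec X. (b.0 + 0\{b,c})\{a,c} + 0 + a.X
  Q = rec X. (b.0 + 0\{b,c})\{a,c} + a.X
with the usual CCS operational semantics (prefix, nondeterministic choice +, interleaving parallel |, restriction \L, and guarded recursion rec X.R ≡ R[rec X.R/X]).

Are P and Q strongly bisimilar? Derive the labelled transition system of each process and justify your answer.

YES

P's transition system — 2 states:
  u0 = rec X. (b.0 + 0\{b,c})\{a,c} + 0 + a.X → —a→ u0, —b→ u1
  u1 = 0\{a,c} → stopped
Q's transition system — 2 states:
  v0 = rec X. (b.0 + 0\{b,c})\{a,c} + a.X → —a→ v0, —b→ v1
  v1 = 0\{a,c} → stopped
Bisimilarity quotient blocks:
  B0 = {u0, v0}
  B1 = {u1, v1}
u0 ∈ B0, v0 ∈ B0 → same block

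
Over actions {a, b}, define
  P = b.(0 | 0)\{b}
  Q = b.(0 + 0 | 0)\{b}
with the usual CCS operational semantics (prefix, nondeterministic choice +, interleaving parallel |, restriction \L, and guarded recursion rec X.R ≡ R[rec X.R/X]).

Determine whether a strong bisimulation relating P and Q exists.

Reachable graph of P (2 states):
  m0 = b.(0 | 0)\{b} :: =b=> m1
  m1 = (0 | 0)\{b} :: ·
Reachable graph of Q (2 states):
  n0 = b.(0 + 0 | 0)\{b} :: =b=> n1
  n1 = (0 + 0 | 0)\{b} :: ·
Partition-refinement fixed point:
  B0 = {m0, n0}
  B1 = {m1, n1}
m0 ∈ B0, n0 ∈ B0 → same block

YES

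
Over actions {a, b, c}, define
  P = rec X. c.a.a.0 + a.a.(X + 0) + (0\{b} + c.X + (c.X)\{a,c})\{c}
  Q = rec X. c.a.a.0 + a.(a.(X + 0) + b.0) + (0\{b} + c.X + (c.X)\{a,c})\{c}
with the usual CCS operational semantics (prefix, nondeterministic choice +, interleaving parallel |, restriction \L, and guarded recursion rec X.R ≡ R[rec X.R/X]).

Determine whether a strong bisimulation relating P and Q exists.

LTS(P): 6 reachable states
  u0 = rec X. c.a.a.0 + a.a.(X + 0) + (0\{b} + c.X + (c.X)\{a,c})\{c} | -a-> u1, -c-> u2
  u1 = a.((rec X. c.a.a.0 + a.a.(X + 0) + (0\{b} + c.X + (c.X)\{a,c})\{c}) + 0) | -a-> u3
  u2 = a.a.0 | -a-> u4
  u3 = (rec X. c.a.a.0 + a.a.(X + 0) + (0\{b} + c.X + (c.X)\{a,c})\{c}) + 0 | -a-> u1, -c-> u2
  u4 = a.0 | -a-> u5
  u5 = 0 | deadlocked
LTS(Q): 6 reachable states
  v0 = rec X. c.a.a.0 + a.(a.(X + 0) + b.0) + (0\{b} + c.X + (c.X)\{a,c})\{c} | -a-> v1, -c-> v2
  v1 = a.((rec X. c.a.a.0 + a.(a.(X + 0) + b.0) + (0\{b} + c.X + (c.X)\{a,c})\{c}) + 0) + b.0 | -a-> v3, -b-> v4
  v2 = a.a.0 | -a-> v5
  v3 = (rec X. c.a.a.0 + a.(a.(X + 0) + b.0) + (0\{b} + c.X + (c.X)\{a,c})\{c}) + 0 | -a-> v1, -c-> v2
  v4 = 0 | deadlocked
  v5 = a.0 | -a-> v4
Partition-refinement fixed point:
  B0 = {u0, u3}
  B1 = {u2, v2}
  B2 = {u4, v5}
  B3 = {u5, v4}
  B4 = {u1}
  B5 = {v0, v3}
  B6 = {v1}
u0 ∈ B0, v0 ∈ B5 → different blocks

P ≁ Q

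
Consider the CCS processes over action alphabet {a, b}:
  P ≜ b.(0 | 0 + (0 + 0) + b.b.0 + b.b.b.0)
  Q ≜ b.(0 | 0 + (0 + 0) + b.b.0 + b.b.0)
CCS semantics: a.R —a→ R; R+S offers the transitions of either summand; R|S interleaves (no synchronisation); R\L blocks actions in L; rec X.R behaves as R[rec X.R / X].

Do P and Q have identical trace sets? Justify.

P's transition system — 5 states:
  m0 = b.(0 | 0 + (0 + 0) + b.b.0 + b.b.b.0) ⊢ —b→ m1
  m1 = 0 | 0 + (0 + 0) + b.b.0 + b.b.b.0 ⊢ —b→ m2, —b→ m3
  m2 = b.0 ⊢ —b→ m4
  m3 = b.b.0 ⊢ —b→ m2
  m4 = 0 ⊢ (no moves)
Q's transition system — 4 states:
  n0 = b.(0 | 0 + (0 + 0) + b.b.0 + b.b.0) ⊢ —b→ n1
  n1 = 0 | 0 + (0 + 0) + b.b.0 + b.b.0 ⊢ —b→ n2
  n2 = b.0 ⊢ —b→ n3
  n3 = 0 ⊢ (no moves)
Trace ⟨bbbb⟩ through P, begin at {m0}:
  after b @ step 1: {m1}
  after b @ step 2: {m2, m3}
  after b @ step 3: {m2, m4}
  after b @ step 4: {m4}
  ✓ P
Trace ⟨bbbb⟩ through Q, begin at {n0}:
  after b @ step 1: {n1}
  after b @ step 2: {n2}
  after b @ step 3: {n3}
  after b @ step 4: no successor for Q

traces(P) ≠ traces(Q) — witness ⟨bbbb⟩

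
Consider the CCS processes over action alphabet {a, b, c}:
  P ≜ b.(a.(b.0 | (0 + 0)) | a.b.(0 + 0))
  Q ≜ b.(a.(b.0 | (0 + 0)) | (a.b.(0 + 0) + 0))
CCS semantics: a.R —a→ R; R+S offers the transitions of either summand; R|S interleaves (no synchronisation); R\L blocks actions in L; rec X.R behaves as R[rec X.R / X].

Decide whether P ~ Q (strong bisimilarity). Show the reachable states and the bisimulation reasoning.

Reachable graph of P (10 states):
  u0 = b.(a.(b.0 | (0 + 0)) | a.b.(0 + 0)) | ··b··> u1
  u1 = a.(b.0 | (0 + 0)) | a.b.(0 + 0) | ··a··> u2, ··a··> u3
  u2 = a.(b.0 | (0 + 0)) | b.(0 + 0) | ··a··> u4, ··b··> u5
  u3 = b.0 | (0 + 0) | a.b.(0 + 0) | ··a··> u4, ··b··> u6
  u4 = b.0 | (0 + 0) | b.(0 + 0) | ··b··> u7, ··b··> u8
  u5 = a.(b.0 | (0 + 0)) | (0 + 0) | ··a··> u8
  u6 = 0 | (0 + 0) | a.b.(0 + 0) | ··a··> u7
  u7 = 0 | (0 + 0) | b.(0 + 0) | ··b··> u9
  u8 = b.0 | (0 + 0) | (0 + 0) | ··b··> u9
  u9 = 0 | (0 + 0) | (0 + 0) | stopped
Reachable graph of Q (10 states):
  v0 = b.(a.(b.0 | (0 + 0)) | (a.b.(0 + 0) + 0)) | ··b··> v1
  v1 = a.(b.0 | (0 + 0)) | (a.b.(0 + 0) + 0) | ··a··> v2, ··a··> v3
  v2 = a.(b.0 | (0 + 0)) | b.(0 + 0) | ··a··> v4, ··b··> v5
  v3 = b.0 | (0 + 0) | (a.b.(0 + 0) + 0) | ··a··> v4, ··b··> v6
  v4 = b.0 | (0 + 0) | b.(0 + 0) | ··b··> v7, ··b··> v8
  v5 = a.(b.0 | (0 + 0)) | (0 + 0) | ··a··> v8
  v6 = 0 | (0 + 0) | (a.b.(0 + 0) + 0) | ··a··> v7
  v7 = 0 | (0 + 0) | b.(0 + 0) | ··b··> v9
  v8 = b.0 | (0 + 0) | (0 + 0) | ··b··> v9
  v9 = 0 | (0 + 0) | (0 + 0) | stopped
Coarsest stable partition (strong bisimilarity classes):
  B0 = {u0, v0}
  B1 = {u1, v1}
  B2 = {u2, u3, v2, v3}
  B3 = {u5, u6, v5, v6}
  B4 = {u7, u8, v7, v8}
  B5 = {u9, v9}
  B6 = {u4, v4}
u0 ∈ B0, v0 ∈ B0 → same block

YES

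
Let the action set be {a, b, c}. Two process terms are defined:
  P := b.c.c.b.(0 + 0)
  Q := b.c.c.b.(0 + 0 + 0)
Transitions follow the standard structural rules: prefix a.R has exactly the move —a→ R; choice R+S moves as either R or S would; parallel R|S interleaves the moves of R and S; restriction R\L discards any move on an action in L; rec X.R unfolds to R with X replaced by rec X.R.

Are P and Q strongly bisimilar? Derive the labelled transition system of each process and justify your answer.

bisimilar

LTS(P): 5 reachable states
  p0 = b.c.c.b.(0 + 0) | ··b··> p1
  p1 = c.c.b.(0 + 0) | ··c··> p2
  p2 = c.b.(0 + 0) | ··c··> p3
  p3 = b.(0 + 0) | ··b··> p4
  p4 = 0 + 0 | ·
LTS(Q): 5 reachable states
  q0 = b.c.c.b.(0 + 0 + 0) | ··b··> q1
  q1 = c.c.b.(0 + 0 + 0) | ··c··> q2
  q2 = c.b.(0 + 0 + 0) | ··c··> q3
  q3 = b.(0 + 0 + 0) | ··b··> q4
  q4 = 0 + 0 + 0 | ·
Coarsest stable partition (strong bisimilarity classes):
  B0 = {p0, q0}
  B1 = {p1, q1}
  B2 = {p2, q2}
  B3 = {p3, q3}
  B4 = {p4, q4}
p0 ∈ B0, q0 ∈ B0 → same block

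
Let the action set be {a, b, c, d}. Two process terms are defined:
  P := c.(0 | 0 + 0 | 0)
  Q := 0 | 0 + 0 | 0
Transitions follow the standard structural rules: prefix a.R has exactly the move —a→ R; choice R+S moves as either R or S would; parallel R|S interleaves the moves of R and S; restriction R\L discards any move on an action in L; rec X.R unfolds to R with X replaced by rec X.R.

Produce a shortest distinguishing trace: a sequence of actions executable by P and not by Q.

c

LTS(P): 2 reachable states
  p0 = c.(0 | 0 + 0 | 0) | --c--▸ p1
  p1 = 0 | 0 + 0 | 0 | deadlocked
LTS(Q): 1 reachable states
  q0 = 0 | 0 + 0 | 0 | deadlocked
Trace ⟨c⟩ through P, begin at {p0}:
  [1] c ⇒ {p1}
  — P admits the full trace.
Trace ⟨c⟩ through Q, begin at {q0}:
  [1] c ⇒ ∅ (Q stuck)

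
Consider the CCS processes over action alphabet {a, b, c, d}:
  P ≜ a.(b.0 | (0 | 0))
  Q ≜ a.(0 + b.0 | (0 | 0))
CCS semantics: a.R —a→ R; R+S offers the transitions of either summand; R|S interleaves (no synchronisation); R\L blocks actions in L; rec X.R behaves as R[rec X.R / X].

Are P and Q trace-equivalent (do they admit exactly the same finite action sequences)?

trace-equivalent

LTS(P): 3 reachable states
  u0 = a.(b.0 | (0 | 0)) :: ··a··> u1
  u1 = b.0 | (0 | 0) :: ··b··> u2
  u2 = 0 | (0 | 0) :: stopped
LTS(Q): 3 reachable states
  v0 = a.(0 + b.0 | (0 | 0)) :: ··a··> v1
  v1 = 0 + b.0 | (0 | 0) :: ··b··> v2
  v2 = 0 | (0 | 0) :: stopped
Partition-refinement fixed point:
  B0 = {u0, v0}
  B1 = {u1, v1}
  B2 = {u2, v2}
u0 ∈ B0, v0 ∈ B0 → same block
Bisimilar ⇒ trace-equivalent.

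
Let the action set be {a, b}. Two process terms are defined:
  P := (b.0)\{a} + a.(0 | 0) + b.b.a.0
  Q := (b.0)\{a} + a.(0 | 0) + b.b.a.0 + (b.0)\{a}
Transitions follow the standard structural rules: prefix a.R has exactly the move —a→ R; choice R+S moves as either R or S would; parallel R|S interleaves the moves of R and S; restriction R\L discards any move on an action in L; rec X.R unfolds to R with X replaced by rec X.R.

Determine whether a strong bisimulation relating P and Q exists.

YES

Reachable graph of P (6 states):
  s0 = (b.0)\{a} + a.(0 | 0) + b.b.a.0 has moves --a--▸ s1, --b--▸ s2, --b--▸ s3
  s1 = 0 | 0 has moves ∅
  s2 = 0\{a} has moves ∅
  s3 = b.a.0 has moves --b--▸ s4
  s4 = a.0 has moves --a--▸ s5
  s5 = 0 has moves ∅
Reachable graph of Q (6 states):
  t0 = (b.0)\{a} + a.(0 | 0) + b.b.a.0 + (b.0)\{a} has moves --a--▸ t1, --b--▸ t2, --b--▸ t3
  t1 = 0 | 0 has moves ∅
  t2 = 0\{a} has moves ∅
  t3 = b.a.0 has moves --b--▸ t4
  t4 = a.0 has moves --a--▸ t5
  t5 = 0 has moves ∅
Coarsest stable partition (strong bisimilarity classes):
  B0 = {s0, t0}
  B1 = {s1, s2, s5, t1, t2, t5}
  B2 = {s3, t3}
  B3 = {s4, t4}
s0 ∈ B0, t0 ∈ B0 → same block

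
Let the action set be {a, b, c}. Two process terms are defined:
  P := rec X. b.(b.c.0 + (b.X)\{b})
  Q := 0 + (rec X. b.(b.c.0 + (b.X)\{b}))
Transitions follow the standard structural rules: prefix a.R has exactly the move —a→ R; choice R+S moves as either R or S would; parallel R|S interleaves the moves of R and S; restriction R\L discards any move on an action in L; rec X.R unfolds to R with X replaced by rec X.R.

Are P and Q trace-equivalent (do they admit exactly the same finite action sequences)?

traces(P) = traces(Q)

Reachable graph of P (4 states):
  p0 = rec X. b.(b.c.0 + (b.X)\{b}) → -b-> p1
  p1 = b.c.0 + (b.(rec X. b.(b.c.0 + (b.X)\{b})))\{b} → -b-> p2
  p2 = c.0 → -c-> p3
  p3 = 0 → (no moves)
Reachable graph of Q (4 states):
  q0 = 0 + (rec X. b.(b.c.0 + (b.X)\{b})) → -b-> q1
  q1 = b.c.0 + (b.(rec X. b.(b.c.0 + (b.X)\{b})))\{b} → -b-> q2
  q2 = c.0 → -c-> q3
  q3 = 0 → (no moves)
Partition-refinement fixed point:
  B0 = {p0, q0}
  B1 = {p1, q1}
  B2 = {p2, q2}
  B3 = {p3, q3}
p0 ∈ B0, q0 ∈ B0 → same block
Bisimilar ⇒ trace-equivalent.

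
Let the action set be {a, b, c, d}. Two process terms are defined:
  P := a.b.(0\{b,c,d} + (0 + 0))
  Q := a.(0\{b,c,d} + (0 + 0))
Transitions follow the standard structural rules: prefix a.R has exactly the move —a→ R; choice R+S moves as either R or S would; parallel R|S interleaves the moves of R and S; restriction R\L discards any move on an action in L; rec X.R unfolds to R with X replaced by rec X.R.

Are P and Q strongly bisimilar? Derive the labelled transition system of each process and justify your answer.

P ≁ Q

LTS(P): 3 reachable states
  m0 = a.b.(0\{b,c,d} + (0 + 0)) | -a-> m1
  m1 = b.(0\{b,c,d} + (0 + 0)) | -b-> m2
  m2 = 0\{b,c,d} + (0 + 0) | ∅
LTS(Q): 2 reachable states
  n0 = a.(0\{b,c,d} + (0 + 0)) | -a-> n1
  n1 = 0\{b,c,d} + (0 + 0) | ∅
Coarsest stable partition (strong bisimilarity classes):
  B0 = {m0}
  B1 = {m1}
  B2 = {m2, n1}
  B3 = {n0}
m0 ∈ B0, n0 ∈ B3 → different blocks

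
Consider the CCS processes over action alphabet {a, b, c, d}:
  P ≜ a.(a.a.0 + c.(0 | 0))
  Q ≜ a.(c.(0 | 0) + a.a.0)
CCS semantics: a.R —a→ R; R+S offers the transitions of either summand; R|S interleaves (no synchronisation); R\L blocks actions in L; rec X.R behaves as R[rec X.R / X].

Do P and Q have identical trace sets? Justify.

Reachable graph of P (5 states):
  p0 = a.(a.a.0 + c.(0 | 0)) | =a=> p1
  p1 = a.a.0 + c.(0 | 0) | =a=> p2, =c=> p3
  p2 = a.0 | =a=> p4
  p3 = 0 | 0 | ∅
  p4 = 0 | ∅
Reachable graph of Q (5 states):
  q0 = a.(c.(0 | 0) + a.a.0) | =a=> q1
  q1 = c.(0 | 0) + a.a.0 | =a=> q2, =c=> q3
  q2 = a.0 | =a=> q4
  q3 = 0 | 0 | ∅
  q4 = 0 | ∅
Partition-refinement fixed point:
  B0 = {p0, q0}
  B1 = {p1, q1}
  B2 = {p3, p4, q3, q4}
  B3 = {p2, q2}
p0 ∈ B0, q0 ∈ B0 → same block
Bisimilar ⇒ trace-equivalent.

trace-equivalent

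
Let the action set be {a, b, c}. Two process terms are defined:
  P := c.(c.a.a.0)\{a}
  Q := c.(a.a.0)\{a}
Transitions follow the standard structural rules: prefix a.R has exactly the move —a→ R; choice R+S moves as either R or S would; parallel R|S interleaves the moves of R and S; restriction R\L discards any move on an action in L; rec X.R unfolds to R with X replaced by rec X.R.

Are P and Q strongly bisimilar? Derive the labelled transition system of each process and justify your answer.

not bisimilar

Reachable graph of P (3 states):
  p0 = c.(c.a.a.0)\{a} has moves ··c··> p1
  p1 = (c.a.a.0)\{a} has moves ··c··> p2
  p2 = (a.a.0)\{a} has moves ·
Reachable graph of Q (2 states):
  q0 = c.(a.a.0)\{a} has moves ··c··> q1
  q1 = (a.a.0)\{a} has moves ·
Coarsest stable partition (strong bisimilarity classes):
  B0 = {p0}
  B1 = {p1, q0}
  B2 = {p2, q1}
p0 ∈ B0, q0 ∈ B1 → different blocks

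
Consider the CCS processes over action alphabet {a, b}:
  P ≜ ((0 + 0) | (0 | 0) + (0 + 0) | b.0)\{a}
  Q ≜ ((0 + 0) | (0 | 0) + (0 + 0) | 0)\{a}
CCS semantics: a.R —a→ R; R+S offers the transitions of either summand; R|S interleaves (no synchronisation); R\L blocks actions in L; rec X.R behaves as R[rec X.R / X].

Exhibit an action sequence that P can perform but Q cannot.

Reachable graph of P (2 states):
  m0 = ((0 + 0) | (0 | 0) + (0 + 0) | b.0)\{a} → --b--▸ m1
  m1 = ((0 + 0) | 0)\{a} → (no moves)
Reachable graph of Q (1 states):
  n0 = ((0 + 0) | (0 | 0) + (0 + 0) | 0)\{a} → (no moves)
Trace ⟨b⟩ through P, begin at {m0}:
  [1] b ⇒ {m1}
  P completes σ.
Trace ⟨b⟩ through Q, begin at {n0}:
  [1] b ⇒ ∅  — Q cannot continue

b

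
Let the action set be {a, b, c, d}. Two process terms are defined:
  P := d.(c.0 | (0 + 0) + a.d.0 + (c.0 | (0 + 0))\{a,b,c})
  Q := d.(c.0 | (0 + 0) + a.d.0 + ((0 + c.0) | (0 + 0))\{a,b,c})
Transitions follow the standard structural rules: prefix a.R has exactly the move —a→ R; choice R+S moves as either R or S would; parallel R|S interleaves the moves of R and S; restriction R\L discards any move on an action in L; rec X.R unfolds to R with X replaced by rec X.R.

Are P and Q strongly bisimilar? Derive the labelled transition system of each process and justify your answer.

bisimilar

Reachable graph of P (5 states):
  m0 = d.(c.0 | (0 + 0) + a.d.0 + (c.0 | (0 + 0))\{a,b,c}) → --d--▸ m1
  m1 = c.0 | (0 + 0) + a.d.0 + (c.0 | (0 + 0))\{a,b,c} → --a--▸ m2, --c--▸ m3
  m2 = d.0 → --d--▸ m4
  m3 = 0 | (0 + 0) → (no moves)
  m4 = 0 → (no moves)
Reachable graph of Q (5 states):
  n0 = d.(c.0 | (0 + 0) + a.d.0 + ((0 + c.0) | (0 + 0))\{a,b,c}) → --d--▸ n1
  n1 = c.0 | (0 + 0) + a.d.0 + ((0 + c.0) | (0 + 0))\{a,b,c} → --a--▸ n2, --c--▸ n3
  n2 = d.0 → --d--▸ n4
  n3 = 0 | (0 + 0) → (no moves)
  n4 = 0 → (no moves)
Coarsest stable partition (strong bisimilarity classes):
  B0 = {m0, n0}
  B1 = {m1, n1}
  B2 = {m3, m4, n3, n4}
  B3 = {m2, n2}
m0 ∈ B0, n0 ∈ B0 → same block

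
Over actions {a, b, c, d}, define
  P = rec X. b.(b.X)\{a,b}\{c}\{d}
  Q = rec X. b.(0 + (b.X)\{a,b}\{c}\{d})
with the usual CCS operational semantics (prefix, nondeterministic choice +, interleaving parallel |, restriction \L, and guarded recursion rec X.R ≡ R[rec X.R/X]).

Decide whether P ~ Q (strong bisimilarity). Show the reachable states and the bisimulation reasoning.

Reachable graph of P (2 states):
  p0 = rec X. b.(b.X)\{a,b}\{c}\{d} | =b=> p1
  p1 = (b.(rec X. b.(b.X)\{a,b}\{c}\{d}))\{a,b}\{c}\{d} | stopped
Reachable graph of Q (2 states):
  q0 = rec X. b.(0 + (b.X)\{a,b}\{c}\{d}) | =b=> q1
  q1 = 0 + (b.(rec X. b.(0 + (b.X)\{a,b}\{c}\{d})))\{a,b}\{c}\{d} | stopped
Partition-refinement fixed point:
  B0 = {p0, q0}
  B1 = {p1, q1}
p0 ∈ B0, q0 ∈ B0 → same block

P ~ Q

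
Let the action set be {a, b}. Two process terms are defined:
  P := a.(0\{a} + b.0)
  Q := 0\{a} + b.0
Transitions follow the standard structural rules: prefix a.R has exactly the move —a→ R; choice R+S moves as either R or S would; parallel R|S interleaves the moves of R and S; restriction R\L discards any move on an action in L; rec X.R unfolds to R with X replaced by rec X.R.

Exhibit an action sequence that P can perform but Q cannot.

a

LTS(P): 3 reachable states
  m0 = a.(0\{a} + b.0) | ··a··> m1
  m1 = 0\{a} + b.0 | ··b··> m2
  m2 = 0 | stopped
LTS(Q): 2 reachable states
  n0 = 0\{a} + b.0 | ··b··> n1
  n1 = 0 | stopped
Run σ = ⟨a⟩ on P: start {m0}
  [1] a ⇒ {m1}
  ✓ P
Run σ = ⟨a⟩ on Q: start {n0}
  [1] a ⇒ ∅ (Q stuck)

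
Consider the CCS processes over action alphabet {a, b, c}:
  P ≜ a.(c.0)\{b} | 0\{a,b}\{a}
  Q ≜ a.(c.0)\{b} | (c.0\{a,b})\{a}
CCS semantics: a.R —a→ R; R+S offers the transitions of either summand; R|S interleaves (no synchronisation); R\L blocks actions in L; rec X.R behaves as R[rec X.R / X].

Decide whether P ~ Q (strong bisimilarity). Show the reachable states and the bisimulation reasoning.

not bisimilar

LTS(P): 3 reachable states
  p0 = a.(c.0)\{b} | 0\{a,b}\{a} :: --a--▸ p1
  p1 = (c.0)\{b} | 0\{a,b}\{a} :: --c--▸ p2
  p2 = 0\{b} | 0\{a,b}\{a} :: (no moves)
LTS(Q): 6 reachable states
  q0 = a.(c.0)\{b} | (c.0\{a,b})\{a} :: --a--▸ q1, --c--▸ q2
  q1 = (c.0)\{b} | (c.0\{a,b})\{a} :: --c--▸ q3, --c--▸ q4
  q2 = a.(c.0)\{b} | 0\{a,b}\{a} :: --a--▸ q3
  q3 = (c.0)\{b} | 0\{a,b}\{a} :: --c--▸ q5
  q4 = 0\{b} | (c.0\{a,b})\{a} :: --c--▸ q5
  q5 = 0\{b} | 0\{a,b}\{a} :: (no moves)
Bisimilarity quotient blocks:
  B0 = {p0, q2}
  B1 = {p1, q3, q4}
  B2 = {p2, q5}
  B3 = {q0}
  B4 = {q1}
p0 ∈ B0, q0 ∈ B3 → different blocks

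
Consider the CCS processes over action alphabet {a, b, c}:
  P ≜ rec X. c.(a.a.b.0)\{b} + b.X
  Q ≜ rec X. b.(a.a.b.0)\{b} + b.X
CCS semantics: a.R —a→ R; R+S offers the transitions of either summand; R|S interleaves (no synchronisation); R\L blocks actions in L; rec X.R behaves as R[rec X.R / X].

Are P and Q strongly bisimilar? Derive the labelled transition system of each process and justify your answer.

P's transition system — 4 states:
  p0 = rec X. c.(a.a.b.0)\{b} + b.X has moves —b→ p0, —c→ p1
  p1 = (a.a.b.0)\{b} has moves —a→ p2
  p2 = (a.b.0)\{b} has moves —a→ p3
  p3 = (b.0)\{b} has moves stopped
Q's transition system — 4 states:
  q0 = rec X. b.(a.a.b.0)\{b} + b.X has moves —b→ q0, —b→ q1
  q1 = (a.a.b.0)\{b} has moves —a→ q2
  q2 = (a.b.0)\{b} has moves —a→ q3
  q3 = (b.0)\{b} has moves stopped
Coarsest stable partition (strong bisimilarity classes):
  B0 = {p0}
  B1 = {p1, q1}
  B2 = {p2, q2}
  B3 = {p3, q3}
  B4 = {q0}
p0 ∈ B0, q0 ∈ B4 → different blocks

NO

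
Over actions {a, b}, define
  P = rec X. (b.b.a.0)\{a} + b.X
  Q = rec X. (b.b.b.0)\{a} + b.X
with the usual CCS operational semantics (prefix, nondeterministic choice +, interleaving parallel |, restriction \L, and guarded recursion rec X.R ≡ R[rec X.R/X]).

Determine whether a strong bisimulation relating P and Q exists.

not bisimilar

P's transition system — 3 states:
  u0 = rec X. (b.b.a.0)\{a} + b.X | --b--▸ u0, --b--▸ u1
  u1 = (b.a.0)\{a} | --b--▸ u2
  u2 = (a.0)\{a} | deadlocked
Q's transition system — 4 states:
  v0 = rec X. (b.b.b.0)\{a} + b.X | --b--▸ v0, --b--▸ v1
  v1 = (b.b.0)\{a} | --b--▸ v2
  v2 = (b.0)\{a} | --b--▸ v3
  v3 = 0\{a} | deadlocked
Partition-refinement fixed point:
  B0 = {u0}
  B1 = {u1, v2}
  B2 = {u2, v3}
  B3 = {v0}
  B4 = {v1}
u0 ∈ B0, v0 ∈ B3 → different blocks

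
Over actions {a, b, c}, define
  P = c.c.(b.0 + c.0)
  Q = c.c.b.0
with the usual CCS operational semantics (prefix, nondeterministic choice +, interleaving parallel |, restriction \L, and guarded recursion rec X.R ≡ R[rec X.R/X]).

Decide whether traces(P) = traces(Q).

traces(P) ≠ traces(Q) — witness ⟨ccc⟩

LTS(P): 4 reachable states
  p0 = c.c.(b.0 + c.0) :: =c=> p1
  p1 = c.(b.0 + c.0) :: =c=> p2
  p2 = b.0 + c.0 :: =b=> p3, =c=> p3
  p3 = 0 :: stopped
LTS(Q): 4 reachable states
  q0 = c.c.b.0 :: =c=> q1
  q1 = c.b.0 :: =c=> q2
  q2 = b.0 :: =b=> q3
  q3 = 0 :: stopped
Executing ccc from P (initial set {p0}):
  step 1 (c): {p1}
  step 2 (c): {p2}
  step 3 (c): {p3}
  P completes σ.
Executing ccc from Q (initial set {q0}):
  step 1 (c): {q1}
  step 2 (c): {q2}
  step 3 (c): ∅  — Q cannot continue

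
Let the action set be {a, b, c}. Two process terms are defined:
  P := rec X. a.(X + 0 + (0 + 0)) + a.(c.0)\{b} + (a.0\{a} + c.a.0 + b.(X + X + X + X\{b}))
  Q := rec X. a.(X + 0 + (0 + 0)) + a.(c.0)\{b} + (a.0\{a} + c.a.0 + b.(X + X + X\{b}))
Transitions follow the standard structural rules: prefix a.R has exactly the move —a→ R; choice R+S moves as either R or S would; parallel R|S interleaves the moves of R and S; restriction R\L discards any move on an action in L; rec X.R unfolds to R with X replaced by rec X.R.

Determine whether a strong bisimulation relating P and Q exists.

LTS(P): 13 reachable states
  s0 = rec X. a.(X + 0 + (0 + 0)) + a.(c.0)\{b} + (a.0\{a} + c.a.0 + b.(X + X + X + X\{b})) → --a--▸ s1, --a--▸ s2, --a--▸ s3, --b--▸ s4, --c--▸ s5
  s1 = (c.0)\{b} → --c--▸ s6
  s2 = (rec X. a.(X + 0 + (0 + 0)) + a.(c.0)\{b} + (a.0\{a} + c.a.0 + b.(X + X + X + X\{b}))) + 0 + (0 + 0) → --a--▸ s1, --a--▸ s2, --a--▸ s3, --b--▸ s4, --c--▸ s5
  s3 = 0\{a} → stopped
  s4 = (rec X. a.(X + 0 + (0 + 0)) + a.(c.0)\{b} + (a.0\{a} + c.a.0 + b.(X + X + X + X\{b}))) + (rec X. a.(X + 0 + (0 + 0)) + a.(c.0)\{b} + (a.0\{a} + c.a.0 + b.(X + X + X + X\{b}))) + (rec X. a.(X + 0 + (0 + 0)) + a.(c.0)\{b} + (a.0\{a} + c.a.0 + b.(X + X + X + X\{b}))) + (rec X. a.(X + 0 + (0 + 0)) + a.(c.0)\{b} + (a.0\{a} + c.a.0 + b.(X + X + X + X\{b})))\{b} → --a--▸ s1, --a--▸ s2, --a--▸ s3, --a--▸ s7, --a--▸ s8, --a--▸ s9, --b--▸ s4, --c--▸ s10, --c--▸ s5
  s5 = a.0 → --a--▸ s11
  s6 = 0\{b} → stopped
  s7 = ((rec X. a.(X + 0 + (0 + 0)) + a.(c.0)\{b} + (a.0\{a} + c.a.0 + b.(X + X + X + X\{b}))) + 0 + (0 + 0))\{b} → --a--▸ s7, --a--▸ s8, --a--▸ s9, --c--▸ s10
  s8 = (c.0)\{b}\{b} → --c--▸ s12
  s9 = 0\{a}\{b} → stopped
  s10 = (a.0)\{b} → --a--▸ s6
  s11 = 0 → stopped
  s12 = 0\{b}\{b} → stopped
LTS(Q): 13 reachable states
  t0 = rec X. a.(X + 0 + (0 + 0)) + a.(c.0)\{b} + (a.0\{a} + c.a.0 + b.(X + X + X\{b})) → --a--▸ t1, --a--▸ t2, --a--▸ t3, --b--▸ t4, --c--▸ t5
  t1 = (c.0)\{b} → --c--▸ t6
  t2 = (rec X. a.(X + 0 + (0 + 0)) + a.(c.0)\{b} + (a.0\{a} + c.a.0 + b.(X + X + X\{b}))) + 0 + (0 + 0) → --a--▸ t1, --a--▸ t2, --a--▸ t3, --b--▸ t4, --c--▸ t5
  t3 = 0\{a} → stopped
  t4 = (rec X. a.(X + 0 + (0 + 0)) + a.(c.0)\{b} + (a.0\{a} + c.a.0 + b.(X + X + X\{b}))) + (rec X. a.(X + 0 + (0 + 0)) + a.(c.0)\{b} + (a.0\{a} + c.a.0 + b.(X + X + X\{b}))) + (rec X. a.(X + 0 + (0 + 0)) + a.(c.0)\{b} + (a.0\{a} + c.a.0 + b.(X + X + X\{b})))\{b} → --a--▸ t1, --a--▸ t2, --a--▸ t3, --a--▸ t7, --a--▸ t8, --a--▸ t9, --b--▸ t4, --c--▸ t10, --c--▸ t5
  t5 = a.0 → --a--▸ t11
  t6 = 0\{b} → stopped
  t7 = ((rec X. a.(X + 0 + (0 + 0)) + a.(c.0)\{b} + (a.0\{a} + c.a.0 + b.(X + X + X\{b}))) + 0 + (0 + 0))\{b} → --a--▸ t7, --a--▸ t8, --a--▸ t9, --c--▸ t10
  t8 = (c.0)\{b}\{b} → --c--▸ t12
  t9 = 0\{a}\{b} → stopped
  t10 = (a.0)\{b} → --a--▸ t6
  t11 = 0 → stopped
  t12 = 0\{b}\{b} → stopped
Coarsest stable partition (strong bisimilarity classes):
  B0 = {s0, s2, t0, t2}
  B1 = {s11, s12, s3, s6, s9, t11, t12, t3, t6, t9}
  B2 = {s4, t4}
  B3 = {s7, t7}
  B4 = {s1, s8, t1, t8}
  B5 = {s10, s5, t10, t5}
s0 ∈ B0, t0 ∈ B0 → same block

YES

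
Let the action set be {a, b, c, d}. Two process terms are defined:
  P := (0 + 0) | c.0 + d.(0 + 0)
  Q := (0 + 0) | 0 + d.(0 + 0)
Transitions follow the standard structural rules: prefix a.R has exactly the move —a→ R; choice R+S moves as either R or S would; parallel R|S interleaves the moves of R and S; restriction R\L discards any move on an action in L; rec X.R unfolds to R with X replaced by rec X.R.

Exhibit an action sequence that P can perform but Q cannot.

P's transition system — 3 states:
  s0 = (0 + 0) | c.0 + d.(0 + 0) has moves ··c··> s1, ··d··> s2
  s1 = (0 + 0) | 0 has moves stopped
  s2 = 0 + 0 has moves stopped
Q's transition system — 2 states:
  t0 = (0 + 0) | 0 + d.(0 + 0) has moves ··d··> t1
  t1 = 0 + 0 has moves stopped
Run σ = ⟨c⟩ on P: start {s0}
  after c @ step 1: {s1}
  — P admits the full trace.
Run σ = ⟨c⟩ on Q: start {t0}
  after c @ step 1: ∅  — Q cannot continue

c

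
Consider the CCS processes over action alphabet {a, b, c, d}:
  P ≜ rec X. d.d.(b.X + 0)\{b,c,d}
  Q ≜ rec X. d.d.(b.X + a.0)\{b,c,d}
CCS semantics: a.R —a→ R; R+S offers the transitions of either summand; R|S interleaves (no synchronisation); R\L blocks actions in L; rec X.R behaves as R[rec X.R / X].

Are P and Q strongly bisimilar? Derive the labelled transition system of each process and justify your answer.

Reachable graph of P (3 states):
  s0 = rec X. d.d.(b.X + 0)\{b,c,d} has moves --d--▸ s1
  s1 = d.(b.(rec X. d.d.(b.X + 0)\{b,c,d}) + 0)\{b,c,d} has moves --d--▸ s2
  s2 = (b.(rec X. d.d.(b.X + 0)\{b,c,d}) + 0)\{b,c,d} has moves deadlocked
Reachable graph of Q (4 states):
  t0 = rec X. d.d.(b.X + a.0)\{b,c,d} has moves --d--▸ t1
  t1 = d.(b.(rec X. d.d.(b.X + a.0)\{b,c,d}) + a.0)\{b,c,d} has moves --d--▸ t2
  t2 = (b.(rec X. d.d.(b.X + a.0)\{b,c,d}) + a.0)\{b,c,d} has moves --a--▸ t3
  t3 = 0\{b,c,d} has moves deadlocked
Coarsest stable partition (strong bisimilarity classes):
  B0 = {s0}
  B1 = {s1}
  B2 = {s2, t3}
  B3 = {t0}
  B4 = {t1}
  B5 = {t2}
s0 ∈ B0, t0 ∈ B3 → different blocks

P ≁ Q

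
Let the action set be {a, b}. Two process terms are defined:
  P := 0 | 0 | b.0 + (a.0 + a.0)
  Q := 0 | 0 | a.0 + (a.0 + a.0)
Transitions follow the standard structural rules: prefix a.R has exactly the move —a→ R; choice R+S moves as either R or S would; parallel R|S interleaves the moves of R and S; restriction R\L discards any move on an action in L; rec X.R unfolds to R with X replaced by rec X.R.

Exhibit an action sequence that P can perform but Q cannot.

b

Reachable graph of P (3 states):
  s0 = 0 | 0 | b.0 + (a.0 + a.0) ⊢ —a→ s1, —b→ s2
  s1 = 0 ⊢ ∅
  s2 = 0 | 0 | 0 ⊢ ∅
Reachable graph of Q (3 states):
  t0 = 0 | 0 | a.0 + (a.0 + a.0) ⊢ —a→ t1, —a→ t2
  t1 = 0 ⊢ ∅
  t2 = 0 | 0 | 0 ⊢ ∅
Trace ⟨b⟩ through P, begin at {s0}:
  after b @ step 1: {s2}
  — P admits the full trace.
Trace ⟨b⟩ through Q, begin at {t0}:
  after b @ step 1: ∅ (Q stuck)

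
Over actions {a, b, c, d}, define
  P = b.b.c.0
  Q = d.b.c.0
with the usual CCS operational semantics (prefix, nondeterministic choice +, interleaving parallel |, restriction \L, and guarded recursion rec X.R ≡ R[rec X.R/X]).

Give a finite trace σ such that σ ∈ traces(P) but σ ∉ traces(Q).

P's transition system — 4 states:
  s0 = b.b.c.0 → -b-> s1
  s1 = b.c.0 → -b-> s2
  s2 = c.0 → -c-> s3
  s3 = 0 → ∅
Q's transition system — 4 states:
  t0 = d.b.c.0 → -d-> t1
  t1 = b.c.0 → -b-> t2
  t2 = c.0 → -c-> t3
  t3 = 0 → ∅
Executing b from P (initial set {s0}):
  step 1 (b): {s1}
  — P admits the full trace.
Executing b from Q (initial set {t0}):
  step 1 (b): ∅  — Q cannot continue

b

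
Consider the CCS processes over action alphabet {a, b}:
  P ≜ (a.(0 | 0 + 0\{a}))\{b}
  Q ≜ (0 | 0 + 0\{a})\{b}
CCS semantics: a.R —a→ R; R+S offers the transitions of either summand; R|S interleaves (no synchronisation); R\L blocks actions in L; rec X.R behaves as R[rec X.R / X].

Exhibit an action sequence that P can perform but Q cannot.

a

P's transition system — 2 states:
  m0 = (a.(0 | 0 + 0\{a}))\{b} | ··a··> m1
  m1 = (0 | 0 + 0\{a})\{b} | stopped
Q's transition system — 1 states:
  n0 = (0 | 0 + 0\{a})\{b} | stopped
Executing a from P (initial set {m0}):
  after a @ step 1: {m1}
  ✓ P
Executing a from Q (initial set {n0}):
  after a @ step 1: no successor for Q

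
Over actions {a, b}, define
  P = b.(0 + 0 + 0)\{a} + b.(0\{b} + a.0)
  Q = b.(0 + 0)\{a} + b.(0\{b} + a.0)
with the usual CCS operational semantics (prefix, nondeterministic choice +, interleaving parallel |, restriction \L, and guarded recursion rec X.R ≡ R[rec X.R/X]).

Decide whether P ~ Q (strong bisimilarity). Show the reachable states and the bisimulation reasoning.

P ~ Q

Reachable graph of P (4 states):
  u0 = b.(0 + 0 + 0)\{a} + b.(0\{b} + a.0) :: -b-> u1, -b-> u2
  u1 = (0 + 0 + 0)\{a} :: deadlocked
  u2 = 0\{b} + a.0 :: -a-> u3
  u3 = 0 :: deadlocked
Reachable graph of Q (4 states):
  v0 = b.(0 + 0)\{a} + b.(0\{b} + a.0) :: -b-> v1, -b-> v2
  v1 = (0 + 0)\{a} :: deadlocked
  v2 = 0\{b} + a.0 :: -a-> v3
  v3 = 0 :: deadlocked
Coarsest stable partition (strong bisimilarity classes):
  B0 = {u0, v0}
  B1 = {u2, v2}
  B2 = {u1, u3, v1, v3}
u0 ∈ B0, v0 ∈ B0 → same block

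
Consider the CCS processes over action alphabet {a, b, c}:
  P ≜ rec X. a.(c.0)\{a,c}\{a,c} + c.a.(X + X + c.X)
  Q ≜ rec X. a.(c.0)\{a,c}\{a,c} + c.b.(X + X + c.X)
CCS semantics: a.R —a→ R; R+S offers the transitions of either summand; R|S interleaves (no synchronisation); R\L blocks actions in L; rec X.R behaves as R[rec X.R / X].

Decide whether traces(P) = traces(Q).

NO — witness ⟨ca⟩

P's transition system — 4 states:
  s0 = rec X. a.(c.0)\{a,c}\{a,c} + c.a.(X + X + c.X) → --a--▸ s1, --c--▸ s2
  s1 = (c.0)\{a,c}\{a,c} → ·
  s2 = a.((rec X. a.(c.0)\{a,c}\{a,c} + c.a.(X + X + c.X)) + (rec X. a.(c.0)\{a,c}\{a,c} + c.a.(X + X + c.X)) + c.(rec X. a.(c.0)\{a,c}\{a,c} + c.a.(X + X + c.X))) → --a--▸ s3
  s3 = (rec X. a.(c.0)\{a,c}\{a,c} + c.a.(X + X + c.X)) + (rec X. a.(c.0)\{a,c}\{a,c} + c.a.(X + X + c.X)) + c.(rec X. a.(c.0)\{a,c}\{a,c} + c.a.(X + X + c.X)) → --a--▸ s1, --c--▸ s0, --c--▸ s2
Q's transition system — 4 states:
  t0 = rec X. a.(c.0)\{a,c}\{a,c} + c.b.(X + X + c.X) → --a--▸ t1, --c--▸ t2
  t1 = (c.0)\{a,c}\{a,c} → ·
  t2 = b.((rec X. a.(c.0)\{a,c}\{a,c} + c.b.(X + X + c.X)) + (rec X. a.(c.0)\{a,c}\{a,c} + c.b.(X + X + c.X)) + c.(rec X. a.(c.0)\{a,c}\{a,c} + c.b.(X + X + c.X))) → --b--▸ t3
  t3 = (rec X. a.(c.0)\{a,c}\{a,c} + c.b.(X + X + c.X)) + (rec X. a.(c.0)\{a,c}\{a,c} + c.b.(X + X + c.X)) + c.(rec X. a.(c.0)\{a,c}\{a,c} + c.b.(X + X + c.X)) → --a--▸ t1, --c--▸ t0, --c--▸ t2
Run σ = ⟨ca⟩ on P: start {s0}
  [1] c ⇒ {s2}
  [2] a ⇒ {s3}
  P completes σ.
Run σ = ⟨ca⟩ on Q: start {t0}
  [1] c ⇒ {t2}
  [2] a ⇒ ∅  — Q cannot continue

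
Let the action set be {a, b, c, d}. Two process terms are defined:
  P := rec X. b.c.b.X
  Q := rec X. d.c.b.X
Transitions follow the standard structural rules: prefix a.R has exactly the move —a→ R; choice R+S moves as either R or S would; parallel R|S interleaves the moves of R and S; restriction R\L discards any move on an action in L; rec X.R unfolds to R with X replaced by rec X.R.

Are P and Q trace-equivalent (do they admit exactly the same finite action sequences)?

Reachable graph of P (3 states):
  u0 = rec X. b.c.b.X → —b→ u1
  u1 = c.b.(rec X. b.c.b.X) → —c→ u2
  u2 = b.(rec X. b.c.b.X) → —b→ u0
Reachable graph of Q (3 states):
  v0 = rec X. d.c.b.X → —d→ v1
  v1 = c.b.(rec X. d.c.b.X) → —c→ v2
  v2 = b.(rec X. d.c.b.X) → —b→ v0
Executing b from P (initial set {u0}):
  after b @ step 1: {u1}
  P completes σ.
Executing b from Q (initial set {v0}):
  after b @ step 1: no successor for Q

NO — witness ⟨b⟩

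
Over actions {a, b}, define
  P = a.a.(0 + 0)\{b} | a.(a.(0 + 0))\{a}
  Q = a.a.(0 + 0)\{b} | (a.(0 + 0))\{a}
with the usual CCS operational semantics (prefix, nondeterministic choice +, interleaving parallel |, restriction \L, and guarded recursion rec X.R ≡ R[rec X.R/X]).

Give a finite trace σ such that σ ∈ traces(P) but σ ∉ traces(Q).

aaa

LTS(P): 6 reachable states
  s0 = a.a.(0 + 0)\{b} | a.(a.(0 + 0))\{a} → ··a··> s1, ··a··> s2
  s1 = a.(0 + 0)\{b} | a.(a.(0 + 0))\{a} → ··a··> s3, ··a··> s4
  s2 = a.a.(0 + 0)\{b} | (a.(0 + 0))\{a} → ··a··> s4
  s3 = (0 + 0)\{b} | a.(a.(0 + 0))\{a} → ··a··> s5
  s4 = a.(0 + 0)\{b} | (a.(0 + 0))\{a} → ··a··> s5
  s5 = (0 + 0)\{b} | (a.(0 + 0))\{a} → deadlocked
LTS(Q): 3 reachable states
  t0 = a.a.(0 + 0)\{b} | (a.(0 + 0))\{a} → ··a··> t1
  t1 = a.(0 + 0)\{b} | (a.(0 + 0))\{a} → ··a··> t2
  t2 = (0 + 0)\{b} | (a.(0 + 0))\{a} → deadlocked
Executing aaa from P (initial set {s0}):
  [1] a ⇒ {s1, s2}
  [2] a ⇒ {s3, s4}
  [3] a ⇒ {s5}
  ✓ P
Executing aaa from Q (initial set {t0}):
  [1] a ⇒ {t1}
  [2] a ⇒ {t2}
  [3] a ⇒ ∅ (Q stuck)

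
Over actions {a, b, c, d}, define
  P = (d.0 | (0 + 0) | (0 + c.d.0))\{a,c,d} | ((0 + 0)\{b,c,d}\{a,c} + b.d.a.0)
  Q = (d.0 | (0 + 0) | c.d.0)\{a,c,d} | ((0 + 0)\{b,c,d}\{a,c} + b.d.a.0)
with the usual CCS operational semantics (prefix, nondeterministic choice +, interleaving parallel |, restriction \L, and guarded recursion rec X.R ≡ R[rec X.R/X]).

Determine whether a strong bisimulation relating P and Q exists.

P ~ Q

LTS(P): 4 reachable states
  m0 = (d.0 | (0 + 0) | (0 + c.d.0))\{a,c,d} | ((0 + 0)\{b,c,d}\{a,c} + b.d.a.0) has moves —b→ m1
  m1 = (d.0 | (0 + 0) | (0 + c.d.0))\{a,c,d} | d.a.0 has moves —d→ m2
  m2 = (d.0 | (0 + 0) | (0 + c.d.0))\{a,c,d} | a.0 has moves —a→ m3
  m3 = (d.0 | (0 + 0) | (0 + c.d.0))\{a,c,d} | 0 has moves deadlocked
LTS(Q): 4 reachable states
  n0 = (d.0 | (0 + 0) | c.d.0)\{a,c,d} | ((0 + 0)\{b,c,d}\{a,c} + b.d.a.0) has moves —b→ n1
  n1 = (d.0 | (0 + 0) | c.d.0)\{a,c,d} | d.a.0 has moves —d→ n2
  n2 = (d.0 | (0 + 0) | c.d.0)\{a,c,d} | a.0 has moves —a→ n3
  n3 = (d.0 | (0 + 0) | c.d.0)\{a,c,d} | 0 has moves deadlocked
Bisimilarity quotient blocks:
  B0 = {m0, n0}
  B1 = {m1, n1}
  B2 = {m2, n2}
  B3 = {m3, n3}
m0 ∈ B0, n0 ∈ B0 → same block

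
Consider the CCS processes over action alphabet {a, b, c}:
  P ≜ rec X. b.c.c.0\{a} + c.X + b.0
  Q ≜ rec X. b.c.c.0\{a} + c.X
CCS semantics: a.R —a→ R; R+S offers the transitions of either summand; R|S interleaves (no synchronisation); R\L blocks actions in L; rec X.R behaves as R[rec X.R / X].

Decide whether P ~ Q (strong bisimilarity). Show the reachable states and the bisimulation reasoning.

P ≁ Q

Reachable graph of P (5 states):
  s0 = rec X. b.c.c.0\{a} + c.X + b.0 → -b-> s1, -b-> s2, -c-> s0
  s1 = 0 → deadlocked
  s2 = c.c.0\{a} → -c-> s3
  s3 = c.0\{a} → -c-> s4
  s4 = 0\{a} → deadlocked
Reachable graph of Q (4 states):
  t0 = rec X. b.c.c.0\{a} + c.X → -b-> t1, -c-> t0
  t1 = c.c.0\{a} → -c-> t2
  t2 = c.0\{a} → -c-> t3
  t3 = 0\{a} → deadlocked
Coarsest stable partition (strong bisimilarity classes):
  B0 = {s0}
  B1 = {s2, t1}
  B2 = {s3, t2}
  B3 = {s1, s4, t3}
  B4 = {t0}
s0 ∈ B0, t0 ∈ B4 → different blocks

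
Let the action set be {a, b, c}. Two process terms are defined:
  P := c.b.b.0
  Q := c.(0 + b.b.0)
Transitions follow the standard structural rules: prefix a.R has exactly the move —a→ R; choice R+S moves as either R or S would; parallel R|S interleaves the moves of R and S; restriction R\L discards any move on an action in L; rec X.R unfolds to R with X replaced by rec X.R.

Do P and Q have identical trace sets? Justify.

trace-equivalent

LTS(P): 4 reachable states
  u0 = c.b.b.0 has moves -c-> u1
  u1 = b.b.0 has moves -b-> u2
  u2 = b.0 has moves -b-> u3
  u3 = 0 has moves stopped
LTS(Q): 4 reachable states
  v0 = c.(0 + b.b.0) has moves -c-> v1
  v1 = 0 + b.b.0 has moves -b-> v2
  v2 = b.0 has moves -b-> v3
  v3 = 0 has moves stopped
Bisimilarity quotient blocks:
  B0 = {u0, v0}
  B1 = {u1, v1}
  B2 = {u2, v2}
  B3 = {u3, v3}
u0 ∈ B0, v0 ∈ B0 → same block
Bisimilar ⇒ trace-equivalent.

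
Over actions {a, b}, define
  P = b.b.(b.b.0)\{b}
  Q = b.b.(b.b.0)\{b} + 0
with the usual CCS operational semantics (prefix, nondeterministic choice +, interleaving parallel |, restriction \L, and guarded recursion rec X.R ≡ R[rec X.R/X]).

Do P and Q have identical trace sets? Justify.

Reachable graph of P (3 states):
  s0 = b.b.(b.b.0)\{b} :: =b=> s1
  s1 = b.(b.b.0)\{b} :: =b=> s2
  s2 = (b.b.0)\{b} :: stopped
Reachable graph of Q (3 states):
  t0 = b.b.(b.b.0)\{b} + 0 :: =b=> t1
  t1 = b.(b.b.0)\{b} :: =b=> t2
  t2 = (b.b.0)\{b} :: stopped
Bisimilarity quotient blocks:
  B0 = {s0, t0}
  B1 = {s1, t1}
  B2 = {s2, t2}
s0 ∈ B0, t0 ∈ B0 → same block
Bisimilar ⇒ trace-equivalent.

trace-equivalent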